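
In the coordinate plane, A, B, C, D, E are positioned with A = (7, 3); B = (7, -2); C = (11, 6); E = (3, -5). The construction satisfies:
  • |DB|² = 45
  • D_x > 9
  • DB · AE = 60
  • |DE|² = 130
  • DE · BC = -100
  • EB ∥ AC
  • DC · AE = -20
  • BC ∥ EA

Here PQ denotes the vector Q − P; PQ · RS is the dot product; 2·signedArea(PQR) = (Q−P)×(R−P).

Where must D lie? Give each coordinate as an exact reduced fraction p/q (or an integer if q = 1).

D = (10, 4)

1. D_x = 10  [line -4·x + -8·y + 72 = 0 ∩ |DB|² = 45]
2. D_y = 4  [line -4·x + -8·y + 72 = 0 ∩ |DB|² = 45]
   → D = (10, 4)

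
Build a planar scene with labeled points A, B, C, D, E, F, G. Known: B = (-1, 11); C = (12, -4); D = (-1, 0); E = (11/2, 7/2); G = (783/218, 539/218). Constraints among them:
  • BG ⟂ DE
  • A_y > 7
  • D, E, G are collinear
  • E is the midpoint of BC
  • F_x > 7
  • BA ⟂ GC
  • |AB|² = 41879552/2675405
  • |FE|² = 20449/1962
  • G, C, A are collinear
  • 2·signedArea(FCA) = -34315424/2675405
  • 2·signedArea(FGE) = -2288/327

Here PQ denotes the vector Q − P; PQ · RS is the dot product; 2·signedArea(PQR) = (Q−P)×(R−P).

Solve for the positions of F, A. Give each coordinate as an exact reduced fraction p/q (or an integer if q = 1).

1. F_x = 2299/327  [line -112/109·x + 208/109·y + 1952/327 = 0 ∩ |FE|² = 20449/1962]
2. F_y = 215/327  [line -112/109·x + 208/109·y + 1952/327 = 0 ∩ |FE|² = 20449/1962]
   → F = (2299/327, 215/327)
3. A_x = -9132141/2675405  [2·signedArea(FCA) = -34315424/2675405 ∩ G, C, A are collinear]
4. A_y = 21041647/2675405  [2·signedArea(FCA) = -34315424/2675405 ∩ G, C, A are collinear]
   → A = (-9132141/2675405, 21041647/2675405)

A = (-9132141/2675405, 21041647/2675405)
F = (2299/327, 215/327)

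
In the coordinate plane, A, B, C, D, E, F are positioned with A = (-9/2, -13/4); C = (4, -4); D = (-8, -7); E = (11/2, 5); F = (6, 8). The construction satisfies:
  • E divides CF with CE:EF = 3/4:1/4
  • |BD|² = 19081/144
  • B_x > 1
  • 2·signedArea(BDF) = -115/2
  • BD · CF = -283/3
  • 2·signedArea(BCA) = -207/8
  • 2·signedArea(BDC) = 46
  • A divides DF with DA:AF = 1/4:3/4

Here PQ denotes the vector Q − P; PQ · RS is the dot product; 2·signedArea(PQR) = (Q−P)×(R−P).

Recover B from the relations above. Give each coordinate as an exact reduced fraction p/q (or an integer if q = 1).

1. B_x = 5/3  [2·signedArea(BCA) = -207/8 ∩ BD · CF = -283/3]
2. B_y = -3/4  [2·signedArea(BCA) = -207/8 ∩ BD · CF = -283/3]
   → B = (5/3, -3/4)

B = (5/3, -3/4)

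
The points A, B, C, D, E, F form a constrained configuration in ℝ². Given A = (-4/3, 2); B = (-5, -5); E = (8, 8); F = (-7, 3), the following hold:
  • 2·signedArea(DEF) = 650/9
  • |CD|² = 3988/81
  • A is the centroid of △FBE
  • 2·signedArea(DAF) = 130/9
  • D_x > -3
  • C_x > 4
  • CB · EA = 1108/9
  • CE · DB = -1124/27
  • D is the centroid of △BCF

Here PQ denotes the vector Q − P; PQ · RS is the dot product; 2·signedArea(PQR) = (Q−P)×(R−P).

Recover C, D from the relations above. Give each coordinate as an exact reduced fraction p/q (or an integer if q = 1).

C = (13/3, 1)
D = (-23/9, -1/3)

1. D_x = -23/9  [2·signedArea(DAF) = 130/9 ∩ 2·signedArea(DEF) = 650/9]
2. D_y = -1/3  [2·signedArea(DAF) = 130/9 ∩ 2·signedArea(DEF) = 650/9]
   → D = (-23/9, -1/3)
3. C_x = 13/3  [CE · DB = -1124/27 ∩ D is the centroid of △BCF]
4. C_y = 1  [CE · DB = -1124/27 ∩ D is the centroid of △BCF]
   → C = (13/3, 1)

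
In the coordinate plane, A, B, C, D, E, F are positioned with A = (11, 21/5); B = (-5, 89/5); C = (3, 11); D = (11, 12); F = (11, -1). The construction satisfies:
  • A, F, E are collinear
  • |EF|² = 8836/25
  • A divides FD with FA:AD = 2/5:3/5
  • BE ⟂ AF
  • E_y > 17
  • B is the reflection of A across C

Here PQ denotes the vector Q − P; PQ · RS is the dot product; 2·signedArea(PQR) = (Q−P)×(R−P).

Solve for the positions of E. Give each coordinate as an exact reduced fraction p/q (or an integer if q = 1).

E = (11, 89/5)

1. E_x = 11  [A, F, E are collinear ∩ BE ⟂ AF]
2. E_y = 89/5  [A, F, E are collinear ∩ BE ⟂ AF]
   → E = (11, 89/5)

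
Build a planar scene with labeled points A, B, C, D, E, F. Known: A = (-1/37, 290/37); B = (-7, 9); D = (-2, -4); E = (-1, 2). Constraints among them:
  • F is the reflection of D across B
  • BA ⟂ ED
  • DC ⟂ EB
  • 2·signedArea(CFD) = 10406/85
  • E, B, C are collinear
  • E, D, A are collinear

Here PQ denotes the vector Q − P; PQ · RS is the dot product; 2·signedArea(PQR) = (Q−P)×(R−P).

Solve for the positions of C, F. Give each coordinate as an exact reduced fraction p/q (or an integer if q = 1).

1. C_x = 131/85  [E, B, C are collinear ∩ DC ⟂ EB]
2. C_y = -82/85  [E, B, C are collinear ∩ DC ⟂ EB]
   → C = (131/85, -82/85)
3. F_x = -12  [F is the reflection of D across B]
4. F_y = 22  [F is the reflection of D across B]
   → F = (-12, 22)

C = (131/85, -82/85)
F = (-12, 22)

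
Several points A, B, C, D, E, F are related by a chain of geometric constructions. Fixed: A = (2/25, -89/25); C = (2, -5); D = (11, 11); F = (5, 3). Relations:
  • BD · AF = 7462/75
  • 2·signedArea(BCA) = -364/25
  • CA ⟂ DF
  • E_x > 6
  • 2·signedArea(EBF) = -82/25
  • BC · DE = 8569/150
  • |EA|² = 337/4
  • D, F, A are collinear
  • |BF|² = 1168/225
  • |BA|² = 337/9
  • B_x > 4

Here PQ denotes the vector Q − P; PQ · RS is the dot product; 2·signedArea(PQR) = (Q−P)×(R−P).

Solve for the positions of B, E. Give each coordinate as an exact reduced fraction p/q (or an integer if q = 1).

1. B_x = 109/25  [line -36/25·x + -48/25·y + 196/25 = 0 ∩ |BF|² = 1168/225]
2. B_y = 61/75  [line -36/25·x + -48/25·y + 196/25 = 0 ∩ |BF|² = 1168/225]
   → B = (109/25, 61/75)
3. E_x = 13/2  [2·signedArea(EBF) = -82/25 ∩ BC · DE = 8569/150]
4. E_y = 3  [2·signedArea(EBF) = -82/25 ∩ BC · DE = 8569/150]
   → E = (13/2, 3)

B = (109/25, 61/75)
E = (13/2, 3)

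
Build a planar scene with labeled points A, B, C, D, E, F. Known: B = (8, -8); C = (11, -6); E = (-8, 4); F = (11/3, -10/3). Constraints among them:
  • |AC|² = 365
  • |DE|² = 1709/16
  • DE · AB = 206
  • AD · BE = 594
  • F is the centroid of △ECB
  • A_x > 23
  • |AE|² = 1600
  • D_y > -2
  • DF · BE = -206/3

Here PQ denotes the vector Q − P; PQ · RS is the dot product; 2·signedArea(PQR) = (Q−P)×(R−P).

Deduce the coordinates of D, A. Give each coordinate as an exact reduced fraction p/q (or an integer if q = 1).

1. D_x = 3/4  [line 16·x + -12·y + -30 = 0 ∩ |DE|² = 1709/16]
2. D_y = -3/2  [line 16·x + -12·y + -30 = 0 ∩ |DE|² = 1709/16]
   → D = (3/4, -3/2)
3. A_x = 24  [AD · BE = 594 ∩ DE · AB = 206]
4. A_y = -20  [AD · BE = 594 ∩ DE · AB = 206]
   → A = (24, -20)

A = (24, -20)
D = (3/4, -3/2)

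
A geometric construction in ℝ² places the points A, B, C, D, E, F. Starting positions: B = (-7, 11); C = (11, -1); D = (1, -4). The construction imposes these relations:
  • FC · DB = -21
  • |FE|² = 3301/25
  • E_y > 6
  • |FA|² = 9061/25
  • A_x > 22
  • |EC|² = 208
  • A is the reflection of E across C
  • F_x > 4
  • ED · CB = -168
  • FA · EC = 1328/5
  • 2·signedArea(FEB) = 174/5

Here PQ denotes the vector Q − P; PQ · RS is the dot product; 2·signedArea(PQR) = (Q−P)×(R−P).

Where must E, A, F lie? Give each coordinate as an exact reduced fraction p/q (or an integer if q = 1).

A = (23, -9)
E = (-1, 7)
F = (5, -14/5)

1. E_x = -1  [line 18·x + -12·y + 102 = 0 ∩ |EC|² = 208]
2. E_y = 7  [line 18·x + -12·y + 102 = 0 ∩ |EC|² = 208]
   → E = (-1, 7)
3. A_x = 23  [A is the reflection of E across C]
4. A_y = -9  [A is the reflection of E across C]
   → A = (23, -9)
5. F_x = 5  [2·signedArea(FEB) = 174/5 ∩ FA · EC = 1328/5]
6. F_y = -14/5  [2·signedArea(FEB) = 174/5 ∩ FA · EC = 1328/5]
   → F = (5, -14/5)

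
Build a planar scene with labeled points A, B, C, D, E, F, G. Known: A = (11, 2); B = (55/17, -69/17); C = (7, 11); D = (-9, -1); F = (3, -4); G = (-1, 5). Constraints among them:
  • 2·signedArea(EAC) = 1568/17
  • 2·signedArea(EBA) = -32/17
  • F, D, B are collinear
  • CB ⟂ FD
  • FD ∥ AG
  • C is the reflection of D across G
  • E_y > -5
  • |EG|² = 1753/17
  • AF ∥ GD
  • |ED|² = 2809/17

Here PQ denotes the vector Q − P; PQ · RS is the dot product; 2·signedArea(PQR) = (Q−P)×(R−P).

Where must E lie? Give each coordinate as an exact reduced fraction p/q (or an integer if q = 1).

1. E_x = 59/17  [2·signedArea(EAC) = 1568/17 ∩ 2·signedArea(EBA) = -32/17]
2. E_y = -70/17  [2·signedArea(EAC) = 1568/17 ∩ 2·signedArea(EBA) = -32/17]
   → E = (59/17, -70/17)

E = (59/17, -70/17)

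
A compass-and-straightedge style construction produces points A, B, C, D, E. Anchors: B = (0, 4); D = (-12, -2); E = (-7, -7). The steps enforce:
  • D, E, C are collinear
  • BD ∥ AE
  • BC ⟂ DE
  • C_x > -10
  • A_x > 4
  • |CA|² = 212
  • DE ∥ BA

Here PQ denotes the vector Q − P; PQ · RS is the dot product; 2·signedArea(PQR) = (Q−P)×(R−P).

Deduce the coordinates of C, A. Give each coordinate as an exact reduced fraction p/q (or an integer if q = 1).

A = (5, -1)
C = (-9, -5)

1. C_x = -9  [D, E, C are collinear ∩ BC ⟂ DE]
2. C_y = -5  [D, E, C are collinear ∩ BC ⟂ DE]
   → C = (-9, -5)
3. A_x = 5  [BD ∥ AE ∩ DE ∥ BA]
4. A_y = -1  [BD ∥ AE ∩ DE ∥ BA]
   → A = (5, -1)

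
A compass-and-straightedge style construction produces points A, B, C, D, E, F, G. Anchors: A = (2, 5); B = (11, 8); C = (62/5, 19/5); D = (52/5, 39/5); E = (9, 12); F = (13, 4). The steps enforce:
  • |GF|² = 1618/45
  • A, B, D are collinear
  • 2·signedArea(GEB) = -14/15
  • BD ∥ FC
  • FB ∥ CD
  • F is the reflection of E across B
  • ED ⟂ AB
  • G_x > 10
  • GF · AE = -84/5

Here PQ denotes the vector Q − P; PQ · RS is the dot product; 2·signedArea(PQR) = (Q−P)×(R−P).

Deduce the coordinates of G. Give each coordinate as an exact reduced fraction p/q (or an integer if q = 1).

G = (152/15, 139/15)

1. G_x = 152/15  [2·signedArea(GEB) = -14/15 ∩ GF · AE = -84/5]
2. G_y = 139/15  [2·signedArea(GEB) = -14/15 ∩ GF · AE = -84/5]
   → G = (152/15, 139/15)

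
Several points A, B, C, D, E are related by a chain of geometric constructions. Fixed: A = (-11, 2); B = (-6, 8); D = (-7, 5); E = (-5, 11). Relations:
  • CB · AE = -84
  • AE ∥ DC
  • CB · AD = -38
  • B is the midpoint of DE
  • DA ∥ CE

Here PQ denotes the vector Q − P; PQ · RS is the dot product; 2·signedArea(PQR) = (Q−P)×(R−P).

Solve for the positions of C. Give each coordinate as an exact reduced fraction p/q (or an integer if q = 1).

1. C_x = -1  [DA ∥ CE ∩ AE ∥ DC]
2. C_y = 14  [DA ∥ CE ∩ AE ∥ DC]
   → C = (-1, 14)

C = (-1, 14)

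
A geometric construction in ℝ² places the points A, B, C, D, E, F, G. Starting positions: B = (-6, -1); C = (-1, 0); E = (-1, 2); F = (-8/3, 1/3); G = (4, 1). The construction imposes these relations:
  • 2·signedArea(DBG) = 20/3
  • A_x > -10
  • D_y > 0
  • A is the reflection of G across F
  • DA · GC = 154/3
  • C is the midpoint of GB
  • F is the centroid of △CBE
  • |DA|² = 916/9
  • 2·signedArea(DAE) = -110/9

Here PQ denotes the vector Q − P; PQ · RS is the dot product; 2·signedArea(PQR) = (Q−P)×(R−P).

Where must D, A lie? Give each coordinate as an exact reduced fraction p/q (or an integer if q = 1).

1. A_x = -28/3  [A is the reflection of G across F]
2. A_y = -1/3  [A is the reflection of G across F]
   → A = (-28/3, -1/3)
3. D_x = 2/3  [DA · GC = 154/3 ∩ 2·signedArea(DAE) = -110/9]
4. D_y = 1  [DA · GC = 154/3 ∩ 2·signedArea(DAE) = -110/9]
   → D = (2/3, 1)

A = (-28/3, -1/3)
D = (2/3, 1)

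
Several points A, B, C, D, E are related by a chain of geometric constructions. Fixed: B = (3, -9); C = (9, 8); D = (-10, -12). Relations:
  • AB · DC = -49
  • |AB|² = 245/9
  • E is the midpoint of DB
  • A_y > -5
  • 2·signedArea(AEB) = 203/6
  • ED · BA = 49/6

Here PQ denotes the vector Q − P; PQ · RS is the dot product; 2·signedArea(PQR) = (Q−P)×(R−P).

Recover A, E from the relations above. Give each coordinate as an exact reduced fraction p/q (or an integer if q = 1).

1. A_x = 2/3  [line -19·x + -20·y + -74 = 0 ∩ |AB|² = 245/9]
2. A_y = -13/3  [line -19·x + -20·y + -74 = 0 ∩ |AB|² = 245/9]
   → A = (2/3, -13/3)
3. E_x = -7/2  [2·signedArea(AEB) = 203/6 ∩ E is the midpoint of DB]
4. E_y = -21/2  [2·signedArea(AEB) = 203/6 ∩ E is the midpoint of DB]
   → E = (-7/2, -21/2)

A = (2/3, -13/3)
E = (-7/2, -21/2)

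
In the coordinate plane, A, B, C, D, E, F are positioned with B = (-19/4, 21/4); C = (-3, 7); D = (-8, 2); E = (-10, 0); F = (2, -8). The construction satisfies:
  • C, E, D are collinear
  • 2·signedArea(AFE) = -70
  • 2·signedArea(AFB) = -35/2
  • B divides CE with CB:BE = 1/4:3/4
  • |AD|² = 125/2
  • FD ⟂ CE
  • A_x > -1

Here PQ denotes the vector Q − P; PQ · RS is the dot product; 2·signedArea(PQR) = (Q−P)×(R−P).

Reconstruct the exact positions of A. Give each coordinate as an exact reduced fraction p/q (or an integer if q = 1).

1. A_x = -1/2  [2·signedArea(AFE) = -70 ∩ 2·signedArea(AFB) = -35/2]
2. A_y = -1/2  [2·signedArea(AFE) = -70 ∩ 2·signedArea(AFB) = -35/2]
   → A = (-1/2, -1/2)

A = (-1/2, -1/2)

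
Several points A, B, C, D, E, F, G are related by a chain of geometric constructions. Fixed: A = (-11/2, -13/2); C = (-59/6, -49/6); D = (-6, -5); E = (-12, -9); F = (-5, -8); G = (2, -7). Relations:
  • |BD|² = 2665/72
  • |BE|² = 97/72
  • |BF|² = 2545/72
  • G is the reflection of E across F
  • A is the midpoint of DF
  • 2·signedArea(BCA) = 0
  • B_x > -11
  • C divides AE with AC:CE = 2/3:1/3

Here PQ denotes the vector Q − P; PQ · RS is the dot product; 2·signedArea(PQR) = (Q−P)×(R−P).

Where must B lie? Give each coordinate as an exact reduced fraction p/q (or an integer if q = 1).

B = (-131/12, -103/12)

1. B_x = -131/12  [line -5/3·x + 13/3·y + 19 = 0 ∩ |BE|² = 97/72]
2. B_y = -103/12  [line -5/3·x + 13/3·y + 19 = 0 ∩ |BE|² = 97/72]
   → B = (-131/12, -103/12)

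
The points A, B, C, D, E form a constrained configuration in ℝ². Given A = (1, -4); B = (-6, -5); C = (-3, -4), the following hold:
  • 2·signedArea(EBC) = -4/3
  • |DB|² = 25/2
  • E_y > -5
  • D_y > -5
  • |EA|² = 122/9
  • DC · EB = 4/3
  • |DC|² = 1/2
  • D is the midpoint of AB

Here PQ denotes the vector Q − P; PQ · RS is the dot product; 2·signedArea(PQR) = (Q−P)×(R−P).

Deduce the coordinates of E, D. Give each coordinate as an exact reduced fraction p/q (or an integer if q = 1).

1. D_x = -5/2  [D is the midpoint of AB]
2. D_y = -9/2  [D is the midpoint of AB]
   → D = (-5/2, -9/2)
3. E_x = -8/3  [2·signedArea(EBC) = -4/3 ∩ DC · EB = 4/3]
4. E_y = -13/3  [2·signedArea(EBC) = -4/3 ∩ DC · EB = 4/3]
   → E = (-8/3, -13/3)

D = (-5/2, -9/2)
E = (-8/3, -13/3)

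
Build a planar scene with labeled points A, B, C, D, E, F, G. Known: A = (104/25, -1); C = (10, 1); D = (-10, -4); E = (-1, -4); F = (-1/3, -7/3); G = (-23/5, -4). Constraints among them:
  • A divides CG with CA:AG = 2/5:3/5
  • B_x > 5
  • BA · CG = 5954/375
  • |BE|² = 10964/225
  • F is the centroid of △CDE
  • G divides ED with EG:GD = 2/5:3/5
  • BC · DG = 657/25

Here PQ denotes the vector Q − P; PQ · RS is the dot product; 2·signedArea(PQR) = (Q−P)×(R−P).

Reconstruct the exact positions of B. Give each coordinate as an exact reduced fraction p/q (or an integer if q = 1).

1. B_x = 77/15  [BC · DG = 657/25 ∩ BA · CG = 5954/375]
2. B_y = -2/3  [BC · DG = 657/25 ∩ BA · CG = 5954/375]
   → B = (77/15, -2/3)

B = (77/15, -2/3)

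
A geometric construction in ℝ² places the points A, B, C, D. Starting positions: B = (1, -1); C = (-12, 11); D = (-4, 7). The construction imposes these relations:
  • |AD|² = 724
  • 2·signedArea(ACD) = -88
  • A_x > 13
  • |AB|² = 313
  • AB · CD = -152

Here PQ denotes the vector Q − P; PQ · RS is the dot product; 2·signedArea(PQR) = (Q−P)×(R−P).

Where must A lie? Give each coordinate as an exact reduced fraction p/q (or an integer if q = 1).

1. A_x = 14  [2·signedArea(ACD) = -88 ∩ AB · CD = -152]
2. A_y = -13  [2·signedArea(ACD) = -88 ∩ AB · CD = -152]
   → A = (14, -13)

A = (14, -13)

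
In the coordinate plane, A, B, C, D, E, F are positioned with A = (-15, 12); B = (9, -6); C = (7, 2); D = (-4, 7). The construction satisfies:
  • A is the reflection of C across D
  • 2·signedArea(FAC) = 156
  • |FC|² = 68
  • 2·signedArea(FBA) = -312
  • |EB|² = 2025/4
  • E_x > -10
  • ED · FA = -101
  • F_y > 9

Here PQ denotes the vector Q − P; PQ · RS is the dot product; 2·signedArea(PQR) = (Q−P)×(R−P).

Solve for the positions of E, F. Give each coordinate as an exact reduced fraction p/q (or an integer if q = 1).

1. F_x = 5  [2·signedArea(FAC) = 156 ∩ 2·signedArea(FBA) = -312]
2. F_y = 10  [2·signedArea(FAC) = 156 ∩ 2·signedArea(FBA) = -312]
   → F = (5, 10)
3. E_x = -9  [line 20·x + -2·y + 195 = 0 ∩ |EB|² = 2025/4]
4. E_y = 15/2  [line 20·x + -2·y + 195 = 0 ∩ |EB|² = 2025/4]
   → E = (-9, 15/2)

E = (-9, 15/2)
F = (5, 10)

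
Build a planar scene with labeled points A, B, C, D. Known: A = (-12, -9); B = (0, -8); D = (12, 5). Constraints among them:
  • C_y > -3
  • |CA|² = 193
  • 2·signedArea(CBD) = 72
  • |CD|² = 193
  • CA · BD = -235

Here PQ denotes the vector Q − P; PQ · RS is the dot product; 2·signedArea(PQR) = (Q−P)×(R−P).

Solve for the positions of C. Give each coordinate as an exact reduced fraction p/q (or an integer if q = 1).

1. C_x = 0  [CA · BD = -235 ∩ 2·signedArea(CBD) = 72]
2. C_y = -2  [CA · BD = -235 ∩ 2·signedArea(CBD) = 72]
   → C = (0, -2)

C = (0, -2)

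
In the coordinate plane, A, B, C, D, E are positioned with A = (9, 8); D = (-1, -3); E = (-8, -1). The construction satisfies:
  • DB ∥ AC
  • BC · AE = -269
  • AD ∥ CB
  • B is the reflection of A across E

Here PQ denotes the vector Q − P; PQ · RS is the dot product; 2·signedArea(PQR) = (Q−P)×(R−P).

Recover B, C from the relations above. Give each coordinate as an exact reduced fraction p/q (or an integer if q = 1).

1. B_x = -25  [B is the reflection of A across E]
2. B_y = -10  [B is the reflection of A across E]
   → B = (-25, -10)
3. C_x = -15  [AD ∥ CB ∩ DB ∥ AC]
4. C_y = 1  [AD ∥ CB ∩ DB ∥ AC]
   → C = (-15, 1)

B = (-25, -10)
C = (-15, 1)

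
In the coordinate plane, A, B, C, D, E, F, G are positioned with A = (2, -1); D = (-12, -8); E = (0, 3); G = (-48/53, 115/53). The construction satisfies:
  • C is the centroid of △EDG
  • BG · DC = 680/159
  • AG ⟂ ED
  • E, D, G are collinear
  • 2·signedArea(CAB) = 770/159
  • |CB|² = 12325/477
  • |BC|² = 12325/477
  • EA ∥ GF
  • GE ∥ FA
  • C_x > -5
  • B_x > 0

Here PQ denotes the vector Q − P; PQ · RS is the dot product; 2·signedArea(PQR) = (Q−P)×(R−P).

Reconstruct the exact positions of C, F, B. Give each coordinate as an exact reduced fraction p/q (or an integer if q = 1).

1. C_x = -228/53  [C is the centroid of △EDG]
2. C_y = -50/53  [C is the centroid of △EDG]
   → C = (-228/53, -50/53)
3. F_x = 58/53  [GE ∥ FA ∩ EA ∥ GF]
4. F_y = -97/53  [GE ∥ FA ∩ EA ∥ GF]
   → F = (58/53, -97/53)
5. B_x = 116/159  [BG · DC = 680/159 ∩ 2·signedArea(CAB) = 770/159]
6. B_y = -35/159  [BG · DC = 680/159 ∩ 2·signedArea(CAB) = 770/159]
   → B = (116/159, -35/159)

B = (116/159, -35/159)
C = (-228/53, -50/53)
F = (58/53, -97/53)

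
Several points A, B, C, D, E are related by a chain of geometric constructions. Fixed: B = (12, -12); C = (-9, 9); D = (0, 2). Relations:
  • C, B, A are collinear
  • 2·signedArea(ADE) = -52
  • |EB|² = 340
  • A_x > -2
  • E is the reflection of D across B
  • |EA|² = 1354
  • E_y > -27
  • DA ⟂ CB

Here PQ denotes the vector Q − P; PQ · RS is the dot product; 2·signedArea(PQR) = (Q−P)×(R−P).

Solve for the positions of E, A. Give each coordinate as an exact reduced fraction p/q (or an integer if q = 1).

1. E_x = 24  [E is the reflection of D across B]
2. E_y = -26  [E is the reflection of D across B]
   → E = (24, -26)
3. A_x = -1  [C, B, A are collinear ∩ DA ⟂ CB]
4. A_y = 1  [C, B, A are collinear ∩ DA ⟂ CB]
   → A = (-1, 1)

A = (-1, 1)
E = (24, -26)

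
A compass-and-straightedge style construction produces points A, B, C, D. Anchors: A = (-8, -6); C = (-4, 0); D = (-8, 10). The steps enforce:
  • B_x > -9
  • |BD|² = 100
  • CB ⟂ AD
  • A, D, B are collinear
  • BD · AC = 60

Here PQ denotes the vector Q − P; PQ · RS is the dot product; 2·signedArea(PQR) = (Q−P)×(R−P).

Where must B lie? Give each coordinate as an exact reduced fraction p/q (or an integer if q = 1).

1. B_x = -8  [A, D, B are collinear ∩ CB ⟂ AD]
2. B_y = 0  [A, D, B are collinear ∩ CB ⟂ AD]
   → B = (-8, 0)

B = (-8, 0)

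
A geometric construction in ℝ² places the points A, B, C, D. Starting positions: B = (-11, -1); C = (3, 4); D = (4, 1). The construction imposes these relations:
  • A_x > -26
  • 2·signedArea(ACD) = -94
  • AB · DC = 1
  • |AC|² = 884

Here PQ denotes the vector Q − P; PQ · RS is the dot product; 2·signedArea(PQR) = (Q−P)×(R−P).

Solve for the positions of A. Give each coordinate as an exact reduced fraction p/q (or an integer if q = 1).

A = (-25, -6)

1. A_x = -25  [2·signedArea(ACD) = -94 ∩ AB · DC = 1]
2. A_y = -6  [2·signedArea(ACD) = -94 ∩ AB · DC = 1]
   → A = (-25, -6)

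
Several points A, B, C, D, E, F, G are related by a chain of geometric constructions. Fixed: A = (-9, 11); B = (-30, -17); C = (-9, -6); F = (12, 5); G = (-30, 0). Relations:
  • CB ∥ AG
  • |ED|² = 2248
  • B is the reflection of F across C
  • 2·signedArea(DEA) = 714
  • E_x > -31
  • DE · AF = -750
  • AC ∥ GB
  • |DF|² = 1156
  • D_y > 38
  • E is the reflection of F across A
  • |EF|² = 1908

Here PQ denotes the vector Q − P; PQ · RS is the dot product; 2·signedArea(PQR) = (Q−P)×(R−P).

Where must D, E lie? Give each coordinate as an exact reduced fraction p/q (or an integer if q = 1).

D = (12, 39)
E = (-30, 17)

1. E_x = -30  [E is the reflection of F across A]
2. E_y = 17  [E is the reflection of F across A]
   → E = (-30, 17)
3. D_x = 12  [2·signedArea(DEA) = 714 ∩ DE · AF = -750]
4. D_y = 39  [2·signedArea(DEA) = 714 ∩ DE · AF = -750]
   → D = (12, 39)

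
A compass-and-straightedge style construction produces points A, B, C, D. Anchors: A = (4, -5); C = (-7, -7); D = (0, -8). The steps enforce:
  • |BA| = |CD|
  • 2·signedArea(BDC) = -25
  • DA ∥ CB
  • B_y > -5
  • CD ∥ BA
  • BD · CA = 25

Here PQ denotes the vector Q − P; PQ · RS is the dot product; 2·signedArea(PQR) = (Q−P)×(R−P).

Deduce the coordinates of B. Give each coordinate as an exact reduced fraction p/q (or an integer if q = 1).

B = (-3, -4)

1. B_x = -3  [CD ∥ BA ∩ DA ∥ CB]
2. B_y = -4  [CD ∥ BA ∩ DA ∥ CB]
   → B = (-3, -4)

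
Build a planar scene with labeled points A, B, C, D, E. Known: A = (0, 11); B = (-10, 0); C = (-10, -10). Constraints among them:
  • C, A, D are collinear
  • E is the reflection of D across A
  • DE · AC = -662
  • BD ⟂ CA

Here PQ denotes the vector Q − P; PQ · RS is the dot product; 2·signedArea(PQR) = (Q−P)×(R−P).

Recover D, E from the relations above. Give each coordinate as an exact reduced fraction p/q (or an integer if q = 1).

1. D_x = -3310/541  [C, A, D are collinear ∩ BD ⟂ CA]
2. D_y = -1000/541  [C, A, D are collinear ∩ BD ⟂ CA]
   → D = (-3310/541, -1000/541)
3. E_x = 3310/541  [E is the reflection of D across A]
4. E_y = 12902/541  [E is the reflection of D across A]
   → E = (3310/541, 12902/541)

D = (-3310/541, -1000/541)
E = (3310/541, 12902/541)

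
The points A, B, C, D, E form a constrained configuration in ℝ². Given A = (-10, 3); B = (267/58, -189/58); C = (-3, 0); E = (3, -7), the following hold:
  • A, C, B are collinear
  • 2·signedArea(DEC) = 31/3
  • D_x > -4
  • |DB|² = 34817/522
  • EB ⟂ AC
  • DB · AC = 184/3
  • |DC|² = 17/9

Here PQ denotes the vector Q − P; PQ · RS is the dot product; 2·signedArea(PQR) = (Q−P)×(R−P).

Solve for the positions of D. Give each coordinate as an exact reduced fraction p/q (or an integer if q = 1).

D = (-10/3, -4/3)

1. D_x = -10/3  [DB · AC = 184/3 ∩ 2·signedArea(DEC) = 31/3]
2. D_y = -4/3  [DB · AC = 184/3 ∩ 2·signedArea(DEC) = 31/3]
   → D = (-10/3, -4/3)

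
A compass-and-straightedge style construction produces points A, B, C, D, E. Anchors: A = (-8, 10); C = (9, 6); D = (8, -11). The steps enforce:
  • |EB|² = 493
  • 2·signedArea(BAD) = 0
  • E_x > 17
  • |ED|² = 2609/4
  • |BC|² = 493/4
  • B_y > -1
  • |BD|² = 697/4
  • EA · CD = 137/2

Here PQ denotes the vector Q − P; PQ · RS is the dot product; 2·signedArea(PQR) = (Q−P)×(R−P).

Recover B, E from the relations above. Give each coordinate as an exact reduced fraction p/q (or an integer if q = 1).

B = (0, -1/2)
E = (18, 25/2)

1. B_x = 0  [line 21·x + 16·y + 8 = 0 ∩ |BD|² = 697/4]
2. B_y = -1/2  [line 21·x + 16·y + 8 = 0 ∩ |BD|² = 697/4]
   → B = (0, -1/2)
3. E_x = 18  [line 1·x + 17·y + -461/2 = 0 ∩ |ED|² = 2609/4]
4. E_y = 25/2  [line 1·x + 17·y + -461/2 = 0 ∩ |ED|² = 2609/4]
   → E = (18, 25/2)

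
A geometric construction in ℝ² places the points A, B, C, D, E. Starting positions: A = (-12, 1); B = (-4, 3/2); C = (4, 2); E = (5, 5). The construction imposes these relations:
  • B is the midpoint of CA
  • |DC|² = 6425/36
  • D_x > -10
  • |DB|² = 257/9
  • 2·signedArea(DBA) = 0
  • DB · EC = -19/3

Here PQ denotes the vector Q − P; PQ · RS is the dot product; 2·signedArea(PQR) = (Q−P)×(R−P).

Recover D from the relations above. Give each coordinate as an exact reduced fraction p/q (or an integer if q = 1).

1. D_x = -28/3  [2·signedArea(DBA) = 0 ∩ DB · EC = -19/3]
2. D_y = 7/6  [2·signedArea(DBA) = 0 ∩ DB · EC = -19/3]
   → D = (-28/3, 7/6)

D = (-28/3, 7/6)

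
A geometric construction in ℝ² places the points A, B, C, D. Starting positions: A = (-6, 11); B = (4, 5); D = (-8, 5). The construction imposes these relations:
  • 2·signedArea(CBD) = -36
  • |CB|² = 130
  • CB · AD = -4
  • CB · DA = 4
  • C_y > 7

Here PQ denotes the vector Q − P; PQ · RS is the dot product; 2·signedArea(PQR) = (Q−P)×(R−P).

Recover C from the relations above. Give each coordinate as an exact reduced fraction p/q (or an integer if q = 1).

1. C_x = -7  [CB · DA = 4 ∩ 2·signedArea(CBD) = -36]
2. C_y = 8  [CB · DA = 4 ∩ 2·signedArea(CBD) = -36]
   → C = (-7, 8)

C = (-7, 8)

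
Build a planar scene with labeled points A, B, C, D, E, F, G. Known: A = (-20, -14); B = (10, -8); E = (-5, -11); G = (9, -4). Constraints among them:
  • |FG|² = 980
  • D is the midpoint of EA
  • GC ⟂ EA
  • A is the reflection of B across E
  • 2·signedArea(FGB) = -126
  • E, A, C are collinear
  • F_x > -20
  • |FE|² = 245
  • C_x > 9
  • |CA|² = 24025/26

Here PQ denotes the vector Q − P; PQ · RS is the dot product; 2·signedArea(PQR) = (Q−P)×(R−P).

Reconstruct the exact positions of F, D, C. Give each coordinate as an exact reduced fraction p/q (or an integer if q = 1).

1. F_x = -19  [line 4·x + 1·y + 94 = 0 ∩ |FE|² = 245]
2. F_y = -18  [line 4·x + 1·y + 94 = 0 ∩ |FE|² = 245]
   → F = (-19, -18)
3. D_x = -25/2  [D is the midpoint of EA]
4. D_y = -25/2  [D is the midpoint of EA]
   → D = (-25/2, -25/2)
5. C_x = 255/26  [E, A, C are collinear ∩ GC ⟂ EA]
6. C_y = -209/26  [E, A, C are collinear ∩ GC ⟂ EA]
   → C = (255/26, -209/26)

C = (255/26, -209/26)
D = (-25/2, -25/2)
F = (-19, -18)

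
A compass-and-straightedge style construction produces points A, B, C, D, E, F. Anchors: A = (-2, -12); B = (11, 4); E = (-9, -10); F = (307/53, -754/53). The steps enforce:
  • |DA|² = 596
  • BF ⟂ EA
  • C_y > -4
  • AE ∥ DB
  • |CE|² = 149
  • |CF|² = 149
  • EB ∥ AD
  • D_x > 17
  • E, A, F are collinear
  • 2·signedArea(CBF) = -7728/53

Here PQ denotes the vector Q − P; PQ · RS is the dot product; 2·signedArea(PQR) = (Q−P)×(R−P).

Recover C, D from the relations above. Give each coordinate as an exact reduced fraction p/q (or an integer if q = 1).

C = (1, -3)
D = (18, 2)

1. C_x = 1  [line 966/53·x + -276/53·y + -1794/53 = 0 ∩ |CE|² = 149]
2. C_y = -3  [line 966/53·x + -276/53·y + -1794/53 = 0 ∩ |CE|² = 149]
   → C = (1, -3)
3. D_x = 18  [AE ∥ DB ∩ EB ∥ AD]
4. D_y = 2  [AE ∥ DB ∩ EB ∥ AD]
   → D = (18, 2)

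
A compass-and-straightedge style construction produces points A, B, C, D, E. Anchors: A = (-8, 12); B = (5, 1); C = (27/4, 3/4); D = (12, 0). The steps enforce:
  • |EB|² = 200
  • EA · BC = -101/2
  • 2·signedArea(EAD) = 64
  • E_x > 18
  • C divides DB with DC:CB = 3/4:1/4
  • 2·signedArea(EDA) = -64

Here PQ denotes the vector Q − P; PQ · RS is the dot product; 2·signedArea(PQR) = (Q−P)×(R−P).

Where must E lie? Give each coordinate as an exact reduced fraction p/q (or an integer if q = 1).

1. E_x = 19  [EA · BC = -101/2 ∩ 2·signedArea(EDA) = -64]
2. E_y = -1  [EA · BC = -101/2 ∩ 2·signedArea(EDA) = -64]
   → E = (19, -1)

E = (19, -1)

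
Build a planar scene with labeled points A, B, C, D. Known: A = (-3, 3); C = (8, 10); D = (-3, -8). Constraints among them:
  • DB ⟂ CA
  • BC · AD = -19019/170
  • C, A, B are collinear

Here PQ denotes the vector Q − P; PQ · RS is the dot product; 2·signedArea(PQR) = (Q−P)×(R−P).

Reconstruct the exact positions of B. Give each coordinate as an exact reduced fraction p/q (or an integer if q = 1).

1. B_x = -1357/170  [C, A, B are collinear ∩ DB ⟂ CA]
2. B_y = -29/170  [C, A, B are collinear ∩ DB ⟂ CA]
   → B = (-1357/170, -29/170)

B = (-1357/170, -29/170)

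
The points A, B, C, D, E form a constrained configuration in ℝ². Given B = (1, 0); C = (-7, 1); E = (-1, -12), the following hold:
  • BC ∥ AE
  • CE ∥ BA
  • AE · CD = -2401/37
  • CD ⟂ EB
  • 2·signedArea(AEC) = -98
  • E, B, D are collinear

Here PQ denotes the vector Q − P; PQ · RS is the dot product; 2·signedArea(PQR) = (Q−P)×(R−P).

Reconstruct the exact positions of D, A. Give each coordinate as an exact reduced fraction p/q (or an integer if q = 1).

1. D_x = 35/37  [E, B, D are collinear ∩ CD ⟂ EB]
2. D_y = -12/37  [E, B, D are collinear ∩ CD ⟂ EB]
   → D = (35/37, -12/37)
3. A_x = 7  [BC ∥ AE ∩ CE ∥ BA]
4. A_y = -13  [BC ∥ AE ∩ CE ∥ BA]
   → A = (7, -13)

A = (7, -13)
D = (35/37, -12/37)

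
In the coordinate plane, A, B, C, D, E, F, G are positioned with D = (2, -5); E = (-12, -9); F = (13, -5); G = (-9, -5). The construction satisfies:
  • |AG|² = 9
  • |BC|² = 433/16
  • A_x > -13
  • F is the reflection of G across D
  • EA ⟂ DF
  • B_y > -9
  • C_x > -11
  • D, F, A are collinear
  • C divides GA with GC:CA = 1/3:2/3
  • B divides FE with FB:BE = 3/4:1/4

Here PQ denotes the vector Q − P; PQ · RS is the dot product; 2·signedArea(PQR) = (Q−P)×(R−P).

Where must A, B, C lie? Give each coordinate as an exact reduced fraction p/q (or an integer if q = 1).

A = (-12, -5)
B = (-23/4, -8)
C = (-10, -5)

1. A_x = -12  [D, F, A are collinear ∩ EA ⟂ DF]
2. A_y = -5  [D, F, A are collinear ∩ EA ⟂ DF]
   → A = (-12, -5)
3. B_x = -23/4  [B divides FE with FB:BE = 3/4:1/4]
4. B_y = -8  [B divides FE with FB:BE = 3/4:1/4]
   → B = (-23/4, -8)
5. C_x = -10  [C divides GA with GC:CA = 1/3:2/3]
6. C_y = -5  [C divides GA with GC:CA = 1/3:2/3]
   → C = (-10, -5)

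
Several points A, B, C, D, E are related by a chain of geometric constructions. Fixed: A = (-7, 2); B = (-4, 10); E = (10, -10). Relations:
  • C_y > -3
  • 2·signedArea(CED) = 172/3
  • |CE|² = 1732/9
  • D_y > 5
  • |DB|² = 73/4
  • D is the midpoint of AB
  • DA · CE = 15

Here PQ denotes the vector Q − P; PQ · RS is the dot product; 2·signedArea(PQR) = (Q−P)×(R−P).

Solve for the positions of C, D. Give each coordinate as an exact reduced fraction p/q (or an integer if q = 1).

1. D_x = -11/2  [D is the midpoint of AB]
2. D_y = 6  [D is the midpoint of AB]
   → D = (-11/2, 6)
3. C_x = -4/3  [2·signedArea(CED) = 172/3 ∩ DA · CE = 15]
4. C_y = -2  [2·signedArea(CED) = 172/3 ∩ DA · CE = 15]
   → C = (-4/3, -2)

C = (-4/3, -2)
D = (-11/2, 6)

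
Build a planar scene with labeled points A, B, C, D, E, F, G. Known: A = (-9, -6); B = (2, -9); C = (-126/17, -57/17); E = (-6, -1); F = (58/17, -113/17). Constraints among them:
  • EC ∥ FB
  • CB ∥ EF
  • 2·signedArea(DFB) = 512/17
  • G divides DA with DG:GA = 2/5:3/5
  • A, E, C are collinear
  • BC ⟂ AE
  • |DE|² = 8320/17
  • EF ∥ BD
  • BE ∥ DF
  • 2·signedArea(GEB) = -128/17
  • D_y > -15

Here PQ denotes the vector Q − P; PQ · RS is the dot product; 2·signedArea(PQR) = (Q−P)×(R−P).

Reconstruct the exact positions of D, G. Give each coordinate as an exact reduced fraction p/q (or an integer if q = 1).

1. D_x = 194/17  [BE ∥ DF ∩ EF ∥ BD]
2. D_y = -249/17  [BE ∥ DF ∩ EF ∥ BD]
   → D = (194/17, -249/17)
3. G_x = 276/85  [G divides DA with DG:GA = 2/5:3/5]
4. G_y = -951/85  [G divides DA with DG:GA = 2/5:3/5]
   → G = (276/85, -951/85)

D = (194/17, -249/17)
G = (276/85, -951/85)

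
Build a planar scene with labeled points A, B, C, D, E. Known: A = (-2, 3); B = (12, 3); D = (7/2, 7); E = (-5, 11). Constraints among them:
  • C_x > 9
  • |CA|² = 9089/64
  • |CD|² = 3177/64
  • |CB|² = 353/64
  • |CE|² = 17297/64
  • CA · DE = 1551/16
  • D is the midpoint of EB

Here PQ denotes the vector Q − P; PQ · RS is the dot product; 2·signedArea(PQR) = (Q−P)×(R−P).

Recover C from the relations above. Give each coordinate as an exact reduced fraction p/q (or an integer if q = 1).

C = (79/8, 4)

1. C_x = 79/8  [line 17/2·x + -4·y + -1087/16 = 0 ∩ |CA|² = 9089/64]
2. C_y = 4  [line 17/2·x + -4·y + -1087/16 = 0 ∩ |CA|² = 9089/64]
   → C = (79/8, 4)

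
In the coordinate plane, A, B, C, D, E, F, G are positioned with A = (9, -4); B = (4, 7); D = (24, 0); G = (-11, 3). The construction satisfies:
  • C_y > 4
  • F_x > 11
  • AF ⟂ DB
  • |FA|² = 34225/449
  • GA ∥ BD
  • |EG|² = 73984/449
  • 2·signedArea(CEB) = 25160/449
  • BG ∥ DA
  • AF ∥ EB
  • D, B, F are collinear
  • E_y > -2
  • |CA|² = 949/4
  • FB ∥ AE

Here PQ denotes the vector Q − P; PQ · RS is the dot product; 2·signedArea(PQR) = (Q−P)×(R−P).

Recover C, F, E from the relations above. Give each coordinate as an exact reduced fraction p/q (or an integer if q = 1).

1. F_x = 5336/449  [D, B, F are collinear ∩ AF ⟂ DB]
2. F_y = 1904/449  [D, B, F are collinear ∩ AF ⟂ DB]
   → F = (5336/449, 1904/449)
3. E_x = 501/449  [AF ∥ EB ∩ FB ∥ AE]
4. E_y = -557/449  [AF ∥ EB ∩ FB ∥ AE]
   → E = (501/449, -557/449)
5. C_x = -7/2  [line -3700/449·x + 1295/449·y + -19425/449 = 0 ∩ |CA|² = 949/4]
6. C_y = 5  [line -3700/449·x + 1295/449·y + -19425/449 = 0 ∩ |CA|² = 949/4]
   → C = (-7/2, 5)

C = (-7/2, 5)
E = (501/449, -557/449)
F = (5336/449, 1904/449)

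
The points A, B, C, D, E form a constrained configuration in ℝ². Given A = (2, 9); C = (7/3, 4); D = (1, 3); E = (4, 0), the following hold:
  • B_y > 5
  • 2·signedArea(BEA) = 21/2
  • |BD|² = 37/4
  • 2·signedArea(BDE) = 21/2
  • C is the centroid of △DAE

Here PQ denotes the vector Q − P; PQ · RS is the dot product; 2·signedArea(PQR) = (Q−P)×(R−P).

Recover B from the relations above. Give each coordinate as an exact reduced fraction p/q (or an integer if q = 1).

1. B_x = 3/2  [2·signedArea(BEA) = 21/2 ∩ 2·signedArea(BDE) = 21/2]
2. B_y = 6  [2·signedArea(BEA) = 21/2 ∩ 2·signedArea(BDE) = 21/2]
   → B = (3/2, 6)

B = (3/2, 6)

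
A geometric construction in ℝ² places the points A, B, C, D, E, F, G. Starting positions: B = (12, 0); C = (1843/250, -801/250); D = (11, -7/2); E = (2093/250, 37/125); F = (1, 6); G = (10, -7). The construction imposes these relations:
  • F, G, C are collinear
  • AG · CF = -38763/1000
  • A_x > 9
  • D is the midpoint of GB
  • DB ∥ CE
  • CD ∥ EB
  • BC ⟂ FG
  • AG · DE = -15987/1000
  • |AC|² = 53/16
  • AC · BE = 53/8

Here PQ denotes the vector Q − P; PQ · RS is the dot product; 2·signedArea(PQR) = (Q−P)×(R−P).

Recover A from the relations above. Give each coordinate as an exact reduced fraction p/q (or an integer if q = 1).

A = (4593/500, -419/125)

1. A_x = 4593/500  [AC · BE = 53/8 ∩ AG · CF = -38763/1000]
2. A_y = -419/125  [AC · BE = 53/8 ∩ AG · CF = -38763/1000]
   → A = (4593/500, -419/125)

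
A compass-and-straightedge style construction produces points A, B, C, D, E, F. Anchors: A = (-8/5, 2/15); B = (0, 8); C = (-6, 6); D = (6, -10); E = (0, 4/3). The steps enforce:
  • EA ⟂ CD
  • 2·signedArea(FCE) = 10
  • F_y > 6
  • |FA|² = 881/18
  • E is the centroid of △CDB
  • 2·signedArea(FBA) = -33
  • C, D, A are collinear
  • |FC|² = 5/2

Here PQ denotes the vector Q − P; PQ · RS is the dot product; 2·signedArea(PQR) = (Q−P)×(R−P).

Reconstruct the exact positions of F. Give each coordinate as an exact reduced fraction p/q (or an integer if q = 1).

F = (-9/2, 13/2)

1. F_x = -9/2  [2·signedArea(FCE) = 10 ∩ 2·signedArea(FBA) = -33]
2. F_y = 13/2  [2·signedArea(FCE) = 10 ∩ 2·signedArea(FBA) = -33]
   → F = (-9/2, 13/2)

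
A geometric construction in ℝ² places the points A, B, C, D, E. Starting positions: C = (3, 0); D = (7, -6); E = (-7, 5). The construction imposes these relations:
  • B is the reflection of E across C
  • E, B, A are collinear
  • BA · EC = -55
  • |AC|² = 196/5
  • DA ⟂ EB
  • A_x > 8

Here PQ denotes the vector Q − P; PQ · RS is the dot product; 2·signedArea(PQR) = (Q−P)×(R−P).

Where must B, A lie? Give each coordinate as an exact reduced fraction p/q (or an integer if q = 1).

A = (43/5, -14/5)
B = (13, -5)

1. B_x = 13  [B is the reflection of E across C]
2. B_y = -5  [B is the reflection of E across C]
   → B = (13, -5)
3. A_x = 43/5  [E, B, A are collinear ∩ DA ⟂ EB]
4. A_y = -14/5  [E, B, A are collinear ∩ DA ⟂ EB]
   → A = (43/5, -14/5)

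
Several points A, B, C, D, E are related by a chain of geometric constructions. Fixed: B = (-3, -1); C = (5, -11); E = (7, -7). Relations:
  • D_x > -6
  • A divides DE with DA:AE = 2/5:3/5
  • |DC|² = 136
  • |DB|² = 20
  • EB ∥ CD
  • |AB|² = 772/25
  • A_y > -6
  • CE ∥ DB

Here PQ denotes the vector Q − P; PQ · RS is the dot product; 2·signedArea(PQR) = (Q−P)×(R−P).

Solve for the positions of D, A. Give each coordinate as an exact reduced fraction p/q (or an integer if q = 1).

1. D_x = -5  [CE ∥ DB ∩ EB ∥ CD]
2. D_y = -5  [CE ∥ DB ∩ EB ∥ CD]
   → D = (-5, -5)
3. A_x = -1/5  [A divides DE with DA:AE = 2/5:3/5]
4. A_y = -29/5  [A divides DE with DA:AE = 2/5:3/5]
   → A = (-1/5, -29/5)

A = (-1/5, -29/5)
D = (-5, -5)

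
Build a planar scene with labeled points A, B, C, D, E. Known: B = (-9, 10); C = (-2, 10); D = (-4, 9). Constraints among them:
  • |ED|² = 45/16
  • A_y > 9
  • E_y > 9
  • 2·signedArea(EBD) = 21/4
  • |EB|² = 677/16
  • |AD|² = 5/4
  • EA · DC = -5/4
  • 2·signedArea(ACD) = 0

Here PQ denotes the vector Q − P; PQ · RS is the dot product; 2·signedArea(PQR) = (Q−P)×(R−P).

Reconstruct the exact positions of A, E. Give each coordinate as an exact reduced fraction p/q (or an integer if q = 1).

1. A_x = -3  [line 1·x + -2·y + 22 = 0 ∩ |AD|² = 5/4]
2. A_y = 19/2  [line 1·x + -2·y + 22 = 0 ∩ |AD|² = 5/4]
   → A = (-3, 19/2)
3. E_x = -5/2  [EA · DC = -5/4 ∩ 2·signedArea(EBD) = 21/4]
4. E_y = 39/4  [EA · DC = -5/4 ∩ 2·signedArea(EBD) = 21/4]
   → E = (-5/2, 39/4)

A = (-3, 19/2)
E = (-5/2, 39/4)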